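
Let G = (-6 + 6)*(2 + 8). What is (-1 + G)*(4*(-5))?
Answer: 20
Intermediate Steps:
G = 0 (G = 0*10 = 0)
(-1 + G)*(4*(-5)) = (-1 + 0)*(4*(-5)) = -1*(-20) = 20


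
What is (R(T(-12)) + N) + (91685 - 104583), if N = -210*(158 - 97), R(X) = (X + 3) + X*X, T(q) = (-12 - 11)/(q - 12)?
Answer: -14804999/576 ≈ -25703.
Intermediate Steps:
T(q) = -23/(-12 + q)
R(X) = 3 + X + X² (R(X) = (3 + X) + X² = 3 + X + X²)
N = -12810 (N = -210*61 = -12810)
(R(T(-12)) + N) + (91685 - 104583) = ((3 - 23/(-12 - 12) + (-23/(-12 - 12))²) - 12810) + (91685 - 104583) = ((3 - 23/(-24) + (-23/(-24))²) - 12810) - 12898 = ((3 - 23*(-1/24) + (-23*(-1/24))²) - 12810) - 12898 = ((3 + 23/24 + (23/24)²) - 12810) - 12898 = ((3 + 23/24 + 529/576) - 12810) - 12898 = (2809/576 - 12810) - 12898 = -7375751/576 - 12898 = -14804999/576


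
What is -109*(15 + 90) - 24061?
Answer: -35506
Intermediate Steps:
-109*(15 + 90) - 24061 = -109*105 - 24061 = -11445 - 24061 = -35506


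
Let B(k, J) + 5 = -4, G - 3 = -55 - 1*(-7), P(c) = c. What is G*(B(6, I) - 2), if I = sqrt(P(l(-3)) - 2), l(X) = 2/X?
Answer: 495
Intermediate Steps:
I = 2*I*sqrt(6)/3 (I = sqrt(2/(-3) - 2) = sqrt(2*(-1/3) - 2) = sqrt(-2/3 - 2) = sqrt(-8/3) = 2*I*sqrt(6)/3 ≈ 1.633*I)
G = -45 (G = 3 + (-55 - 1*(-7)) = 3 + (-55 + 7) = 3 - 48 = -45)
B(k, J) = -9 (B(k, J) = -5 - 4 = -9)
G*(B(6, I) - 2) = -45*(-9 - 2) = -45*(-11) = 495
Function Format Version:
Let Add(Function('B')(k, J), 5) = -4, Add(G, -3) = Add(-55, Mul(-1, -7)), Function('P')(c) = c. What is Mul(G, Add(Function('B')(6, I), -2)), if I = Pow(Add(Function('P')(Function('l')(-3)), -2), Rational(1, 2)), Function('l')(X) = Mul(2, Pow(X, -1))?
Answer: 495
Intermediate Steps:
I = Mul(Rational(2, 3), I, Pow(6, Rational(1, 2))) (I = Pow(Add(Mul(2, Pow(-3, -1)), -2), Rational(1, 2)) = Pow(Add(Mul(2, Rational(-1, 3)), -2), Rational(1, 2)) = Pow(Add(Rational(-2, 3), -2), Rational(1, 2)) = Pow(Rational(-8, 3), Rational(1, 2)) = Mul(Rational(2, 3), I, Pow(6, Rational(1, 2))) ≈ Mul(1.6330, I))
G = -45 (G = Add(3, Add(-55, Mul(-1, -7))) = Add(3, Add(-55, 7)) = Add(3, -48) = -45)
Function('B')(k, J) = -9 (Function('B')(k, J) = Add(-5, -4) = -9)
Mul(G, Add(Function('B')(6, I), -2)) = Mul(-45, Add(-9, -2)) = Mul(-45, -11) = 495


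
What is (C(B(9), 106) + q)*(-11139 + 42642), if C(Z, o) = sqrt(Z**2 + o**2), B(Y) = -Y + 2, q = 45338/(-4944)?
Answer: -238047169/824 + 31503*sqrt(11285) ≈ 3.0577e+6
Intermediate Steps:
q = -22669/2472 (q = 45338*(-1/4944) = -22669/2472 ≈ -9.1703)
B(Y) = 2 - Y
(C(B(9), 106) + q)*(-11139 + 42642) = (sqrt((2 - 1*9)**2 + 106**2) - 22669/2472)*(-11139 + 42642) = (sqrt((2 - 9)**2 + 11236) - 22669/2472)*31503 = (sqrt((-7)**2 + 11236) - 22669/2472)*31503 = (sqrt(49 + 11236) - 22669/2472)*31503 = (sqrt(11285) - 22669/2472)*31503 = (-22669/2472 + sqrt(11285))*31503 = -238047169/824 + 31503*sqrt(11285)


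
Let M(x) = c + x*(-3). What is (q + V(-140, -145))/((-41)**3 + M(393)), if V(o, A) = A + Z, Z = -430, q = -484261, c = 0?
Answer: 121209/17525 ≈ 6.9164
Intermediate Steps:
V(o, A) = -430 + A (V(o, A) = A - 430 = -430 + A)
M(x) = -3*x (M(x) = 0 + x*(-3) = 0 - 3*x = -3*x)
(q + V(-140, -145))/((-41)**3 + M(393)) = (-484261 + (-430 - 145))/((-41)**3 - 3*393) = (-484261 - 575)/(-68921 - 1179) = -484836/(-70100) = -484836*(-1/70100) = 121209/17525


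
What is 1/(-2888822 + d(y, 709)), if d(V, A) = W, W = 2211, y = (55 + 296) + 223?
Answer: -1/2886611 ≈ -3.4643e-7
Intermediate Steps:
y = 574 (y = 351 + 223 = 574)
d(V, A) = 2211
1/(-2888822 + d(y, 709)) = 1/(-2888822 + 2211) = 1/(-2886611) = -1/2886611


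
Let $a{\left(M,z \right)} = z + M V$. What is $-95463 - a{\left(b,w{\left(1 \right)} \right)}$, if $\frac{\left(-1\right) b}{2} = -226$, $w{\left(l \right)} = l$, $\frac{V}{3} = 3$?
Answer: $-99532$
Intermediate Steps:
$V = 9$ ($V = 3 \cdot 3 = 9$)
$b = 452$ ($b = \left(-2\right) \left(-226\right) = 452$)
$a{\left(M,z \right)} = z + 9 M$ ($a{\left(M,z \right)} = z + M 9 = z + 9 M$)
$-95463 - a{\left(b,w{\left(1 \right)} \right)} = -95463 - \left(1 + 9 \cdot 452\right) = -95463 - \left(1 + 4068\right) = -95463 - 4069 = -99532$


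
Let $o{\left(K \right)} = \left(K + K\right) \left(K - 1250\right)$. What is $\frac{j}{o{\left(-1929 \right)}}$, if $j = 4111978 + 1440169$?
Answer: $\frac{5552147}{12264582} \approx 0.4527$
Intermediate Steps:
$o{\left(K \right)} = 2 K \left(-1250 + K\right)$
$j = 5552147$
$\frac{j}{o{\left(-1929 \right)}} = \frac{5552147}{2 \left(-1929\right) \left(-1250 - 1929\right)} = \frac{5552147}{2 \left(-1929\right) \left(-3179\right)} = \frac{5552147}{12264582}$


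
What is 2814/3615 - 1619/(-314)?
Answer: 2245427/378370 ≈ 5.9345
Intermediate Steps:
2814/3615 - 1619/(-314) = 2814*(1/3615) - 1619*(-1/314) = 938/1205 + 1619/314 = 2245427/378370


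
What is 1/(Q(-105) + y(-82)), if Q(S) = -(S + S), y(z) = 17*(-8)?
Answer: 1/74 ≈ 0.013514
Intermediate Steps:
y(z) = -136
Q(S) = -2*S
1/(Q(-105) + y(-82)) = 1/(-2*(-105) - 136) = 1/(210 - 136) = 1/74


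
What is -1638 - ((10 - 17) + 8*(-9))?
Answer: -1559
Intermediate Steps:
-1638 - ((10 - 17) + 8*(-9)) = -1638 - (-7 - 72) = -1638 - 1*(-79) = -1638 + 79 = -1559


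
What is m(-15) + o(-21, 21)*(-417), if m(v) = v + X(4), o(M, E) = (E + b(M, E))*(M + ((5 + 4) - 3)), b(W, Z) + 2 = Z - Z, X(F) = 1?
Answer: 118831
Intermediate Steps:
b(W, Z) = -2 (b(W, Z) = -2 + (Z - Z) = -2 + 0 = -2)
o(M, E) = (-2 + E)*(6 + M) (o(M, E) = (E - 2)*(M + ((5 + 4) - 3)) = (-2 + E)*(M + (9 - 3)) = (-2 + E)*(M + 6) = (-2 + E)*(6 + M))
m(v) = 1 + v (m(v) = v + 1 = 1 + v)
m(-15) + o(-21, 21)*(-417) = (1 - 15) + (-12 - 2*(-21) + 6*21 + 21*(-21))*(-417) = -14 + (-12 + 42 + 126 - 441)*(-417) = -14 - 285*(-417) = -14 + 118845 = 118831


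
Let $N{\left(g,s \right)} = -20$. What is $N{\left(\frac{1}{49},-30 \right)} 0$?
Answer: $0$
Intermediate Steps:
$N{\left(\frac{1}{49},-30 \right)} 0 = \left(-20\right) 0 = 0$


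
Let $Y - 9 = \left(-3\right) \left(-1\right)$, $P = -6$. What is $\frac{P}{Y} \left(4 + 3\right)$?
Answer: $- \frac{7}{2} \approx -3.5$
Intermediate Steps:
$Y = 12$ ($Y = 9 - -3 = 9 + 3 = 12$)
$\frac{P}{Y} \left(4 + 3\right) = - \frac{6}{12} \left(4 + 3\right) = \left(-6\right) \frac{1}{12} \cdot 7 = \left(- \frac{1}{2}\right) 7 = - \frac{7}{2}$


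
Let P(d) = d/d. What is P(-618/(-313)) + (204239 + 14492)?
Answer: 218732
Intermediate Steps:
P(d) = 1
P(-618/(-313)) + (204239 + 14492) = 1 + (204239 + 14492) = 1 + 218731 = 218732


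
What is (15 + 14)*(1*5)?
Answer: 145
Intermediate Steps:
(15 + 14)*(1*5) = 29*5 = 145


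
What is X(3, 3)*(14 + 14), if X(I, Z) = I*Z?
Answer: 252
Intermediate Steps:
X(3, 3)*(14 + 14) = (3*3)*(14 + 14) = 9*28 = 252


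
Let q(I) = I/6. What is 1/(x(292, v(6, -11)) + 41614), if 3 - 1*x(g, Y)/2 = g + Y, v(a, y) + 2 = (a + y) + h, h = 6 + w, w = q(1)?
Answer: 3/123113 ≈ 2.4368e-5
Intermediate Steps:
q(I) = I/6 (q(I) = I*(⅙) = I/6)
w = ⅙ (w = (⅙)*1 = ⅙ ≈ 0.16667)
h = 37/6 (h = 6 + ⅙ = 37/6 ≈ 6.1667)
v(a, y) = 25/6 + a + y (v(a, y) = -2 + ((a + y) + 37/6) = -2 + (37/6 + a + y) = 25/6 + a + y)
x(g, Y) = 6 - 2*Y - 2*g (x(g, Y) = 6 - 2*(g + Y) = 6 - 2*(Y + g) = 6 + (-2*Y - 2*g) = 6 - 2*Y - 2*g)
1/(x(292, v(6, -11)) + 41614) = 1/((6 - 2*(25/6 + 6 - 11) - 2*292) + 41614) = 1/((6 - 2*(-⅚) - 584) + 41614) = 1/((6 + 5/3 - 584) + 41614) = 1/(-1729/3 + 41614) = 1/(123113/3) = 3/123113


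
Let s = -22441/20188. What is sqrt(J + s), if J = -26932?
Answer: I*sqrt(56003742671)/1442 ≈ 164.11*I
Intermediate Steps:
s = -22441/20188 (s = -22441*1/20188 = -22441/20188 ≈ -1.1116)
sqrt(J + s) = sqrt(-26932 - 22441/20188) = sqrt(-543725657/20188) = I*sqrt(56003742671)/1442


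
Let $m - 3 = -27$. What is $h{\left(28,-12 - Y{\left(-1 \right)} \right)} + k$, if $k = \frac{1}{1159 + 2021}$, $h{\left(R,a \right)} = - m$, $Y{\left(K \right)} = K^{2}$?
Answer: $\frac{76321}{3180} \approx 24.0$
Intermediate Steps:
$m = -24$ ($m = 3 - 27 = -24$)
$h{\left(R,a \right)} = 24$ ($h{\left(R,a \right)} = \left(-1\right) \left(-24\right) = 24$)
$k = \frac{1}{3180} \approx 0.00031447$
$h{\left(28,-12 - Y{\left(-1 \right)} \right)} + k = 24 + \frac{1}{3180} = \frac{76321}{3180}$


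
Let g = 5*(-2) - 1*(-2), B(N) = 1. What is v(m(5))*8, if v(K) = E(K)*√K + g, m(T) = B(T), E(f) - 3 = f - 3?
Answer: -56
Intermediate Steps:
E(f) = f (E(f) = 3 + (f - 3) = 3 + (-3 + f) = f)
g = -8 (g = -10 + 2 = -8)
m(T) = 1
v(K) = -8 + K^(3/2) (v(K) = K*√K - 8 = K^(3/2) - 8 = -8 + K^(3/2))
v(m(5))*8 = (-8 + 1^(3/2))*8 = (-8 + 1)*8 = -7*8 = -56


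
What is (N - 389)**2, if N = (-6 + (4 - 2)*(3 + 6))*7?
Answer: 93025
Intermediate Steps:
N = 84 (N = (-6 + 2*9)*7 = (-6 + 18)*7 = 12*7 = 84)
(N - 389)**2 = (84 - 389)**2 = (-305)**2 = 93025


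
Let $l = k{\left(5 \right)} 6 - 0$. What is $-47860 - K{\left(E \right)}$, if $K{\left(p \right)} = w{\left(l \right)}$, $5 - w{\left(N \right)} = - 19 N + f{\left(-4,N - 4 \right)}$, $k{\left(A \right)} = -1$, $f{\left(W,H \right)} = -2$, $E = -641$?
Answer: $-47753$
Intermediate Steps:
$l = -6$ ($l = \left(-1\right) 6 - 0 = -6 + \left(-2 + 2\right) = -6 + 0 = -6$)
$w{\left(N \right)} = 7 + 19 N$ ($w{\left(N \right)} = 5 - \left(- 19 N - 2\right) = 5 - \left(-2 - 19 N\right) = 5 + \left(2 + 19 N\right) = 7 + 19 N$)
$K{\left(p \right)} = -107$ ($K{\left(p \right)} = 7 + 19 \left(-6\right) = 7 - 114 = -107$)
$-47860 - K{\left(E \right)} = -47860 - -107 = -47860 + 107 = -47753$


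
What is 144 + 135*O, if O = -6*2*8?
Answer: -12816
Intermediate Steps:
O = -96 (O = -12*8 = -96)
144 + 135*O = 144 + 135*(-96) = 144 - 12960 = -12816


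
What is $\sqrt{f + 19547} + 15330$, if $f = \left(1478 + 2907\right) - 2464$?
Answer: $15330 + 2 \sqrt{5367} \approx 15477.0$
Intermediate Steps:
$f = 1921$ ($f = 4385 - 2464 = 1921$)
$\sqrt{f + 19547} + 15330 = \sqrt{1921 + 19547} + 15330 = \sqrt{21468} + 15330 = 2 \sqrt{5367} + 15330 = 15330 + 2 \sqrt{5367}$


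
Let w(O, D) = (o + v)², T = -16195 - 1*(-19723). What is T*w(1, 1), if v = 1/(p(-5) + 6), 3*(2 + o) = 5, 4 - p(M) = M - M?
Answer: 4802/25 ≈ 192.08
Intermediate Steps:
p(M) = 4 (p(M) = 4 - (M - M) = 4 - 1*0 = 4 + 0 = 4)
o = -⅓ (o = -2 + (⅓)*5 = -2 + 5/3 = -⅓ ≈ -0.33333)
v = ⅒ (v = 1/(4 + 6) = 1/10 = ⅒ ≈ 0.10000)
T = 3528 (T = -16195 + 19723 = 3528)
w(O, D) = 49/900 (w(O, D) = (-⅓ + ⅒)² = (-7/30)² = 49/900)
T*w(1, 1) = 3528*(49/900) = 4802/25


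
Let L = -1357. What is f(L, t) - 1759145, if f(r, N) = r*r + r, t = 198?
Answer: 80947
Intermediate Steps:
f(r, N) = r + r**2 (f(r, N) = r**2 + r = r + r**2)
f(L, t) - 1759145 = -1357*(1 - 1357) - 1759145 = -1357*(-1356) - 1759145 = 1840092 - 1759145 = 80947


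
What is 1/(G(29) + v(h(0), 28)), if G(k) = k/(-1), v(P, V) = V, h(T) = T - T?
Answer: -1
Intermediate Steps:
h(T) = 0
G(k) = -k (G(k) = k*(-1) = -k)
1/(G(29) + v(h(0), 28)) = 1/(-1*29 + 28) = 1/(-29 + 28) = 1/(-1) = -1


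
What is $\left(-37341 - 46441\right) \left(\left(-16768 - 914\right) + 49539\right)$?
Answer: $-2669043174$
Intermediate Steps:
$\left(-37341 - 46441\right) \left(\left(-16768 - 914\right) + 49539\right) = - 83782 \left(\left(-16768 - 914\right) + 49539\right) = - 83782 \left(-17682 + 49539\right) = \left(-83782\right) 31857 = -2669043174$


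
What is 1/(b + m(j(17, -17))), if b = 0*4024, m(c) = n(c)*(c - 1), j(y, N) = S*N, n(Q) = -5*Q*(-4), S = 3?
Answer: 1/53040 ≈ 1.8854e-5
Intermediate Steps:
n(Q) = 20*Q
j(y, N) = 3*N
m(c) = 20*c*(-1 + c) (m(c) = (20*c)*(c - 1) = (20*c)*(-1 + c) = 20*c*(-1 + c))
b = 0
1/(b + m(j(17, -17))) = 1/(0 + 20*(3*(-17))*(-1 + 3*(-17))) = 1/(0 + 20*(-51)*(-1 - 51)) = 1/(0 + 20*(-51)*(-52)) = 1/(0 + 53040) = 1/53040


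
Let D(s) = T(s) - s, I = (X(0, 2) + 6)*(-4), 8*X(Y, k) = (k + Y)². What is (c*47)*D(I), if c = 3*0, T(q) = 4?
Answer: 0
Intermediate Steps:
X(Y, k) = (Y + k)²/8 (X(Y, k) = (k + Y)²/8 = (Y + k)²/8)
I = -26 (I = ((0 + 2)²/8 + 6)*(-4) = ((⅛)*2² + 6)*(-4) = ((⅛)*4 + 6)*(-4) = (½ + 6)*(-4) = (13/2)*(-4) = -26)
D(s) = 4 - s
c = 0
(c*47)*D(I) = (0*47)*(4 - 1*(-26)) = 0*(4 + 26) = 0*30 = 0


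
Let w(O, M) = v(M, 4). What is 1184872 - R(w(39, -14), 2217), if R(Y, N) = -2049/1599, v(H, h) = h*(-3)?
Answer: 631537459/533 ≈ 1.1849e+6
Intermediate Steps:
v(H, h) = -3*h
w(O, M) = -12 (w(O, M) = -3*4 = -12)
R(Y, N) = -683/533 (R(Y, N) = -2049*1/1599 = -683/533)
1184872 - R(w(39, -14), 2217) = 1184872 - 1*(-683/533) = 1184872 + 683/533 = 631537459/533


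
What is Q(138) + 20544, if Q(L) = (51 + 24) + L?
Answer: 20757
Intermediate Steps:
Q(L) = 75 + L
Q(138) + 20544 = (75 + 138) + 20544 = 213 + 20544 = 20757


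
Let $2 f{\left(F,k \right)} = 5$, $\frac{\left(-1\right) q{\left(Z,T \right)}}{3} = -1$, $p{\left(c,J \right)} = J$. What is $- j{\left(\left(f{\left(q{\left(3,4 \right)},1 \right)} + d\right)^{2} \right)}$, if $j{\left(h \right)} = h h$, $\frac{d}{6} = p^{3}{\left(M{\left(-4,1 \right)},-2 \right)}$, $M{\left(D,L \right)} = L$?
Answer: $- \frac{68574961}{16} \approx -4.2859 \cdot 10^{6}$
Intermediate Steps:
$q{\left(Z,T \right)} = 3$ ($q{\left(Z,T \right)} = \left(-3\right) \left(-1\right) = 3$)
$f{\left(F,k \right)} = \frac{5}{2}$ ($f{\left(F,k \right)} = \frac{1}{2} \cdot 5 = \frac{5}{2}$)
$d = -48$ ($d = 6 \left(-2\right)^{3} = 6 \left(-8\right) = -48$)
$j{\left(h \right)} = h^{2}$
$- j{\left(\left(f{\left(q{\left(3,4 \right)},1 \right)} + d\right)^{2} \right)} = - \left(\left(\frac{5}{2} - 48\right)^{2}\right)^{2} = - \left(\left(- \frac{91}{2}\right)^{2}\right)^{2} = - \left(\frac{8281}{4}\right)^{2} = \left(-1\right) \frac{68574961}{16} = - \frac{68574961}{16}$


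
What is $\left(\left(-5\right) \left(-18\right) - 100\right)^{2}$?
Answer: $100$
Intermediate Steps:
$\left(\left(-5\right) \left(-18\right) - 100\right)^{2} = \left(90 - 100\right)^{2} = \left(-10\right)^{2} = 100$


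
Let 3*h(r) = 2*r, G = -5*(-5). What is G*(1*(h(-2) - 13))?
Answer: -1075/3 ≈ -358.33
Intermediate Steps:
G = 25
h(r) = 2*r/3 (h(r) = (2*r)/3 = 2*r/3)
G*(1*(h(-2) - 13)) = 25*(1*((⅔)*(-2) - 13)) = 25*(1*(-4/3 - 13)) = 25*(1*(-43/3)) = 25*(-43/3) = -1075/3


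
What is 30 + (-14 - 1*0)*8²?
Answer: -866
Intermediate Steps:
30 + (-14 - 1*0)*8² = 30 + (-14 + 0)*64 = 30 - 14*64 = 30 - 896 = -866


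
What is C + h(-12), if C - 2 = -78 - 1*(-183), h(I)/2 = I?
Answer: 83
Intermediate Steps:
h(I) = 2*I
C = 107 (C = 2 + (-78 - 1*(-183)) = 2 + (-78 + 183) = 2 + 105 = 107)
C + h(-12) = 107 + 2*(-12) = 107 - 24 = 83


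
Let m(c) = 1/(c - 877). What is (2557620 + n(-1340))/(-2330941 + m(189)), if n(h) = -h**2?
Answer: -524269760/1603687409 ≈ -0.32692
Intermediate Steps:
m(c) = 1/(-877 + c)
(2557620 + n(-1340))/(-2330941 + m(189)) = (2557620 - 1*(-1340)**2)/(-2330941 + 1/(-877 + 189)) = (2557620 - 1*1795600)/(-2330941 + 1/(-688)) = (2557620 - 1795600)/(-2330941 - 1/688) = 762020/(-1603687409/688) = 762020*(-688/1603687409) = -524269760/1603687409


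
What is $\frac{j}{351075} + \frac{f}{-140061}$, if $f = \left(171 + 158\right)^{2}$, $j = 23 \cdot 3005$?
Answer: $- \frac{629342068}{1092709235} \approx -0.57595$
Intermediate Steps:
$j = 69115$
$f = 108241$ ($f = 329^{2} = 108241$)
$\frac{j}{351075} + \frac{f}{-140061} = \frac{69115}{351075} + \frac{108241}{-140061} = 69115 \cdot \frac{1}{351075} + 108241 \left(- \frac{1}{140061}\right) = \frac{13823}{70215} - \frac{108241}{140061} = - \frac{629342068}{1092709235}$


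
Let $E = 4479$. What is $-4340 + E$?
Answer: $139$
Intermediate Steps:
$-4340 + E = -4340 + 4479 = 139$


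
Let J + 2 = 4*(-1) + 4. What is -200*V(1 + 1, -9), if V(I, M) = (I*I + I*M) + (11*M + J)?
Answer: 23000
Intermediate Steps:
J = -2 (J = -2 + (4*(-1) + 4) = -2 + (-4 + 4) = -2 + 0 = -2)
V(I, M) = -2 + I**2 + 11*M + I*M (V(I, M) = (I*I + I*M) + (11*M - 2) = (I**2 + I*M) + (-2 + 11*M) = -2 + I**2 + 11*M + I*M)
-200*V(1 + 1, -9) = -200*(-2 + (1 + 1)**2 + 11*(-9) + (1 + 1)*(-9)) = -200*(-2 + 2**2 - 99 + 2*(-9)) = -200*(-2 + 4 - 99 - 18) = -200*(-115) = 23000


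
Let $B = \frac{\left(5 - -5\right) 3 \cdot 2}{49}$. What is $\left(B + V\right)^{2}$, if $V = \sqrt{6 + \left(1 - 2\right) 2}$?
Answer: $\frac{24964}{2401} \approx 10.397$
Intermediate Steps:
$V = 2$ ($V = \sqrt{6 - 2} = \sqrt{4} = 2$)
$B = \frac{60}{49}$ ($B = \left(5 + 5\right) 3 \cdot 2 \cdot \frac{1}{49} = 10 \cdot 3 \cdot 2 \cdot \frac{1}{49} = 30 \cdot 2 \cdot \frac{1}{49} = 60 \cdot \frac{1}{49} = \frac{60}{49} \approx 1.2245$)
$\left(B + V\right)^{2} = \left(\frac{60}{49} + 2\right)^{2} = \left(\frac{158}{49}\right)^{2} = \frac{24964}{2401}$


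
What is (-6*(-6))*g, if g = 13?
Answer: 468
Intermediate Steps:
(-6*(-6))*g = -6*(-6)*13 = 36*13 = 468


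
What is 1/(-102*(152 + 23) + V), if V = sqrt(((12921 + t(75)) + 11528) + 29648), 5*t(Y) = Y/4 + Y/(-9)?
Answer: -214200/3822820811 - 2*sqrt(1947567)/3822820811 ≈ -5.6762e-5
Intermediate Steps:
t(Y) = Y/36 (t(Y) = (Y/4 + Y/(-9))/5 = (Y*(1/4) + Y*(-1/9))/5 = (Y/4 - Y/9)/5 = (5*Y/36)/5 = Y/36)
V = sqrt(1947567)/6 (V = sqrt(((12921 + (1/36)*75) + 11528) + 29648) = sqrt(((12921 + 25/12) + 11528) + 29648) = sqrt((155077/12 + 11528) + 29648) = sqrt(293413/12 + 29648) = sqrt(649189/12) = sqrt(1947567)/6 ≈ 232.59)
1/(-102*(152 + 23) + V) = 1/(-102*(152 + 23) + sqrt(1947567)/6) = 1/(-102*175 + sqrt(1947567)/6) = 1/(-17850 + sqrt(1947567)/6)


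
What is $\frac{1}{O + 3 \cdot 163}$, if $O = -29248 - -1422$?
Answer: $- \frac{1}{27337} \approx -3.658 \cdot 10^{-5}$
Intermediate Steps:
$O = -27826$ ($O = -29248 + 1422 = -27826$)
$\frac{1}{O + 3 \cdot 163} = \frac{1}{-27826 + 3 \cdot 163} = \frac{1}{-27826 + 489} = \frac{1}{-27337} = - \frac{1}{27337}$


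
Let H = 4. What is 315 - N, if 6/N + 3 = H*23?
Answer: 28029/89 ≈ 314.93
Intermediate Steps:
N = 6/89 (N = 6/(-3 + 4*23) = 6/(-3 + 92) = 6/89 ≈ 0.067416)
315 - N = 315 - 1*6/89 = 315 - 6/89 = 28029/89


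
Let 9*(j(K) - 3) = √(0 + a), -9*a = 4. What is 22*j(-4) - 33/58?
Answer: 3795/58 + 44*I/27 ≈ 65.431 + 1.6296*I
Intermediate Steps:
a = -4/9 (a = -⅑*4 = -4/9 ≈ -0.44444)
j(K) = 3 + 2*I/27 (j(K) = 3 + √(0 - 4/9)/9 = 3 + √(-4/9)/9 = 3 + (2*I/3)/9 = 3 + 2*I/27)
22*j(-4) - 33/58 = 22*(3 + 2*I/27) - 33/58 = (66 + 44*I/27) - 33*1/58 = (66 + 44*I/27) - 33/58 = 3795/58 + 44*I/27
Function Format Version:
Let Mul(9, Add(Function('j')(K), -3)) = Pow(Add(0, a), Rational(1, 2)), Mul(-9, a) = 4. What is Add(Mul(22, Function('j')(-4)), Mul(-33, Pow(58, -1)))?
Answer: Add(Rational(3795, 58), Mul(Rational(44, 27), I)) ≈ Add(65.431, Mul(1.6296, I))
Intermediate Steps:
a = Rational(-4, 9) (a = Mul(Rational(-1, 9), 4) = Rational(-4, 9) ≈ -0.44444)
Function('j')(K) = Add(3, Mul(Rational(2, 27), I)) (Function('j')(K) = Add(3, Mul(Rational(1, 9), Pow(Add(0, Rational(-4, 9)), Rational(1, 2)))) = Add(3, Mul(Rational(1, 9), Pow(Rational(-4, 9), Rational(1, 2)))) = Add(3, Mul(Rational(1, 9), Mul(Rational(2, 3), I))) = Add(3, Mul(Rational(2, 27), I)))
Add(Mul(22, Function('j')(-4)), Mul(-33, Pow(58, -1))) = Add(Mul(22, Add(3, Mul(Rational(2, 27), I))), Mul(-33, Pow(58, -1))) = Add(Add(66, Mul(Rational(44, 27), I)), Mul(-33, Rational(1, 58))) = Add(Add(66, Mul(Rational(44, 27), I)), Rational(-33, 58)) = Add(Rational(3795, 58), Mul(Rational(44, 27), I))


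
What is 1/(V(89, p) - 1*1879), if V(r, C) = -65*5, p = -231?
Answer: -1/2204 ≈ -0.00045372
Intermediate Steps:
V(r, C) = -325
1/(V(89, p) - 1*1879) = 1/(-325 - 1*1879) = 1/(-325 - 1879) = 1/(-2204) = -1/2204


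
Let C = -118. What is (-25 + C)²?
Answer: 20449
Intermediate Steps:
(-25 + C)² = (-25 - 118)² = (-143)² = 20449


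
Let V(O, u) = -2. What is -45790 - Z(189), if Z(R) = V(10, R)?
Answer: -45788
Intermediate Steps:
Z(R) = -2
-45790 - Z(189) = -45790 - 1*(-2) = -45790 + 2 = -45788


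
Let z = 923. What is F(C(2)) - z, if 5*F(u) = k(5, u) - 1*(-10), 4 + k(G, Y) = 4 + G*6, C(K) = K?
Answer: -915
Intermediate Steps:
k(G, Y) = 6*G (k(G, Y) = -4 + (4 + G*6) = -4 + (4 + 6*G) = 6*G)
F(u) = 8 (F(u) = (6*5 - 1*(-10))/5 = (30 + 10)/5 = (⅕)*40 = 8)
F(C(2)) - z = 8 - 1*923 = 8 - 923 = -915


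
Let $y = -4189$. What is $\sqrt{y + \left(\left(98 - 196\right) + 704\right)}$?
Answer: $i \sqrt{3583} \approx 59.858 i$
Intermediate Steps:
$\sqrt{y + \left(\left(98 - 196\right) + 704\right)} = \sqrt{-4189 + \left(\left(98 - 196\right) + 704\right)} = \sqrt{-4189 + \left(-98 + 704\right)} = \sqrt{-4189 + 606} = \sqrt{-3583} = i \sqrt{3583}$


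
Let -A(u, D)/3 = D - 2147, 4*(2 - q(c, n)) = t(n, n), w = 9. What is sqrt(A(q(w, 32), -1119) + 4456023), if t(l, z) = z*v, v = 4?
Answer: sqrt(4465821) ≈ 2113.3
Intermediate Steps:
t(l, z) = 4*z (t(l, z) = z*4 = 4*z)
q(c, n) = 2 - n
A(u, D) = 6441 - 3*D (A(u, D) = -3*(D - 2147) = -3*(-2147 + D) = 6441 - 3*D)
sqrt(A(q(w, 32), -1119) + 4456023) = sqrt((6441 - 3*(-1119)) + 4456023) = sqrt((6441 + 3357) + 4456023) = sqrt(9798 + 4456023) = sqrt(4465821)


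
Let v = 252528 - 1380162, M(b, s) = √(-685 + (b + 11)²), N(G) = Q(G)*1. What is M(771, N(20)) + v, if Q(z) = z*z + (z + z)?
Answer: -1127634 + 3*√67871 ≈ -1.1269e+6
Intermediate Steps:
Q(z) = z² + 2*z
N(G) = G*(2 + G) (N(G) = (G*(2 + G))*1 = G*(2 + G))
M(b, s) = √(-685 + (11 + b)²)
v = -1127634
M(771, N(20)) + v = √(-685 + (11 + 771)²) - 1127634 = √(-685 + 782²) - 1127634 = √(-685 + 611524) - 1127634 = √610839 - 1127634 = 3*√67871 - 1127634 = -1127634 + 3*√67871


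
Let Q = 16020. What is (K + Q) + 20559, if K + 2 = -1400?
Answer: 35177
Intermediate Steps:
K = -1402 (K = -2 - 1400 = -1402)
(K + Q) + 20559 = (-1402 + 16020) + 20559 = 14618 + 20559 = 35177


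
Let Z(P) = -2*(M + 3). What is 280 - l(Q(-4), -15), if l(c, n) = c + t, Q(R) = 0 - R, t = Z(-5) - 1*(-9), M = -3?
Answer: 267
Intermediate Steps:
Z(P) = 0 (Z(P) = -2*(-3 + 3) = -2*0 = 0)
t = 9 (t = 0 - 1*(-9) = 0 + 9 = 9)
Q(R) = -R
l(c, n) = 9 + c (l(c, n) = c + 9 = 9 + c)
280 - l(Q(-4), -15) = 280 - (9 - 1*(-4)) = 280 - (9 + 4) = 280 - 1*13 = 280 - 13 = 267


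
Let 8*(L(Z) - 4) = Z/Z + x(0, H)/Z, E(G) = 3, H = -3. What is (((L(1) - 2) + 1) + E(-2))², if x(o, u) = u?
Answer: 529/16 ≈ 33.063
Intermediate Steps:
L(Z) = 33/8 - 3/(8*Z) (L(Z) = 4 + (Z/Z - 3/Z)/8 = 4 + (1 - 3/Z)/8 = 4 + (⅛ - 3/(8*Z)) = 33/8 - 3/(8*Z))
(((L(1) - 2) + 1) + E(-2))² = ((((3/8)*(-1 + 11*1)/1 - 2) + 1) + 3)² = ((((3/8)*1*(-1 + 11) - 2) + 1) + 3)² = ((((3/8)*1*10 - 2) + 1) + 3)² = (((15/4 - 2) + 1) + 3)² = ((7/4 + 1) + 3)² = (11/4 + 3)² = (23/4)² = 529/16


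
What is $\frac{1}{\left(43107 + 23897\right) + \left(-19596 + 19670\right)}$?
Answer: $\frac{1}{67078} \approx 1.4908 \cdot 10^{-5}$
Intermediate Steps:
$\frac{1}{\left(43107 + 23897\right) + \left(-19596 + 19670\right)} = \frac{1}{67004 + 74} = \frac{1}{67078}$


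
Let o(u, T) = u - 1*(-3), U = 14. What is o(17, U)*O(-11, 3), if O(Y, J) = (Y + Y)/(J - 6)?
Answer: 440/3 ≈ 146.67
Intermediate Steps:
O(Y, J) = 2*Y/(-6 + J) (O(Y, J) = (2*Y)/(-6 + J) = 2*Y/(-6 + J))
o(u, T) = 3 + u (o(u, T) = u + 3 = 3 + u)
o(17, U)*O(-11, 3) = (3 + 17)*(2*(-11)/(-6 + 3)) = 20*(2*(-11)/(-3)) = 20*(2*(-11)*(-⅓)) = 20*(22/3) = 440/3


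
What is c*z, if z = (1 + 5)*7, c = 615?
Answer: 25830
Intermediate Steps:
z = 42 (z = 6*7 = 42)
c*z = 615*42 = 25830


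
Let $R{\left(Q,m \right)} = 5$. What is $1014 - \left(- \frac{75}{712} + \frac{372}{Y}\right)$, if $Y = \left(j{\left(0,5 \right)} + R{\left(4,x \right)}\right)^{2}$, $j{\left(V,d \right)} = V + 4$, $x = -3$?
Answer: $\frac{19406873}{19224} \approx 1009.5$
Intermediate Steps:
$j{\left(V,d \right)} = 4 + V$
$Y = 81$ ($Y = \left(\left(4 + 0\right) + 5\right)^{2} = \left(4 + 5\right)^{2} = 9^{2} = 81$)
$1014 - \left(- \frac{75}{712} + \frac{372}{Y}\right) = 1014 - \left(- \frac{75}{712} + \frac{124}{27}\right) = 1014 - \frac{86263}{19224} = \frac{19406873}{19224}$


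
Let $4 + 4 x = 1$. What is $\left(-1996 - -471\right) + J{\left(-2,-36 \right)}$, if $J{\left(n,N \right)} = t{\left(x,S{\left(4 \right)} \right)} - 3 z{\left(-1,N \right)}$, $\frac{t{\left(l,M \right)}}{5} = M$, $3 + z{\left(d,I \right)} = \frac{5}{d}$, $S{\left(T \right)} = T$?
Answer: $-1481$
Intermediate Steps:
$x = - \frac{3}{4}$ ($x = -1 + \frac{1}{4} \cdot 1 = -1 + \frac{1}{4} = - \frac{3}{4} \approx -0.75$)
$z{\left(d,I \right)} = -3 + \frac{5}{d}$
$t{\left(l,M \right)} = 5 M$
$J{\left(n,N \right)} = 44$ ($J{\left(n,N \right)} = 5 \cdot 4 - 3 \left(-3 + \frac{5}{-1}\right) = 20 - 3 \left(-3 + 5 \left(-1\right)\right) = 20 - 3 \left(-3 - 5\right) = 20 - -24 = 20 + 24 = 44$)
$\left(-1996 - -471\right) + J{\left(-2,-36 \right)} = \left(-1996 - -471\right) + 44 = \left(-1996 + \left(-1064 + 1535\right)\right) + 44 = \left(-1996 + 471\right) + 44 = -1525 + 44 = -1481$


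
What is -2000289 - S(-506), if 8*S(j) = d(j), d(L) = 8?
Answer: -2000290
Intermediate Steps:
S(j) = 1 (S(j) = (1/8)*8 = 1)
-2000289 - S(-506) = -2000289 - 1*1 = -2000289 - 1 = -2000290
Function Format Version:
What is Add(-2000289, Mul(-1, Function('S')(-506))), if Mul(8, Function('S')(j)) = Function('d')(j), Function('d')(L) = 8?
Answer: -2000290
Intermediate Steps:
Function('S')(j) = 1 (Function('S')(j) = Mul(Rational(1, 8), 8) = 1)
Add(-2000289, Mul(-1, Function('S')(-506))) = Add(-2000289, Mul(-1, 1)) = Add(-2000289, -1) = -2000290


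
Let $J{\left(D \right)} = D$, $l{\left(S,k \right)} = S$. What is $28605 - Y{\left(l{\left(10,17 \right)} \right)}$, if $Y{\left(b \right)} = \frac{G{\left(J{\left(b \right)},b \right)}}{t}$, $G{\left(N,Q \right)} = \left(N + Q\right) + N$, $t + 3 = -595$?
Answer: $\frac{8552910}{299} \approx 28605.0$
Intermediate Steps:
$t = -598$ ($t = -3 - 595 = -598$)
$G{\left(N,Q \right)} = Q + 2 N$
$Y{\left(b \right)} = - \frac{3 b}{598}$ ($Y{\left(b \right)} = \frac{b + 2 b}{-598} = 3 b \left(- \frac{1}{598}\right) = - \frac{3 b}{598}$)
$28605 - Y{\left(l{\left(10,17 \right)} \right)} = 28605 - \left(- \frac{3}{598}\right) 10 = 28605 - - \frac{15}{299} = 28605 + \frac{15}{299} = \frac{8552910}{299}$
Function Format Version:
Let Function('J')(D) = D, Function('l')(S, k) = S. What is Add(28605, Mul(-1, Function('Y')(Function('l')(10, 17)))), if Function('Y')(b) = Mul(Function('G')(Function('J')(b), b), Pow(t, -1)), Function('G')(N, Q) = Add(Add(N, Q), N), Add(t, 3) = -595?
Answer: Rational(8552910, 299) ≈ 28605.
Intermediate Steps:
t = -598 (t = Add(-3, -595) = -598)
Function('G')(N, Q) = Add(Q, Mul(2, N))
Function('Y')(b) = Mul(Rational(-3, 598), b) (Function('Y')(b) = Mul(Add(b, Mul(2, b)), Pow(-598, -1)) = Mul(Mul(3, b), Rational(-1, 598)) = Mul(Rational(-3, 598), b))
Add(28605, Mul(-1, Function('Y')(Function('l')(10, 17)))) = Add(28605, Mul(-1, Mul(Rational(-3, 598), 10))) = Add(28605, Mul(-1, Rational(-15, 299))) = Add(28605, Rational(15, 299)) = Rational(8552910, 299)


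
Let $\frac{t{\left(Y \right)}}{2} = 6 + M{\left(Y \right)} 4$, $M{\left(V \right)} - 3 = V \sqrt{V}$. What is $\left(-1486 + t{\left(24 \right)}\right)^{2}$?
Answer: $2987236 - 1113600 \sqrt{6} \approx 2.5948 \cdot 10^{5}$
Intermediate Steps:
$M{\left(V \right)} = 3 + V^{\frac{3}{2}}$ ($M{\left(V \right)} = 3 + V \sqrt{V} = 3 + V^{\frac{3}{2}}$)
$t{\left(Y \right)} = 36 + 8 Y^{\frac{3}{2}}$ ($t{\left(Y \right)} = 2 \left(6 + \left(3 + Y^{\frac{3}{2}}\right) 4\right) = 2 \left(6 + \left(12 + 4 Y^{\frac{3}{2}}\right)\right) = 2 \left(18 + 4 Y^{\frac{3}{2}}\right) = 36 + 8 Y^{\frac{3}{2}}$)
$\left(-1486 + t{\left(24 \right)}\right)^{2} = \left(-1486 + \left(36 + 8 \cdot 24^{\frac{3}{2}}\right)\right)^{2} = \left(-1486 + \left(36 + 8 \cdot 48 \sqrt{6}\right)\right)^{2} = \left(-1486 + \left(36 + 384 \sqrt{6}\right)\right)^{2} = \left(-1450 + 384 \sqrt{6}\right)^{2}$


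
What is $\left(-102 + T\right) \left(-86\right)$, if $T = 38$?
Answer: $5504$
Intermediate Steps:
$\left(-102 + T\right) \left(-86\right) = \left(-102 + 38\right) \left(-86\right) = \left(-64\right) \left(-86\right) = 5504$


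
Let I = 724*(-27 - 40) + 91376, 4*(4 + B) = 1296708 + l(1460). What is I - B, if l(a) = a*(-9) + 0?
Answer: -278020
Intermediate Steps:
l(a) = -9*a (l(a) = -9*a + 0 = -9*a)
B = 320888 (B = -4 + (1296708 - 9*1460)/4 = -4 + (1296708 - 13140)/4 = -4 + (¼)*1283568 = -4 + 320892 = 320888)
I = 42868 (I = 724*(-67) + 91376 = -48508 + 91376 = 42868)
I - B = 42868 - 1*320888 = 42868 - 320888 = -278020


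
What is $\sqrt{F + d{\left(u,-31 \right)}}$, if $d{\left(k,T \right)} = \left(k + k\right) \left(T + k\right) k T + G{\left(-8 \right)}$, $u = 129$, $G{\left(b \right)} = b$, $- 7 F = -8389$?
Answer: $\frac{i \sqrt{4954366753}}{7} \approx 10055.0 i$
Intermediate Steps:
$F = \frac{8389}{7}$ ($F = \left(- \frac{1}{7}\right) \left(-8389\right) = \frac{8389}{7} \approx 1198.4$)
$d{\left(k,T \right)} = -8 + 2 T k^{2} \left(T + k\right)$ ($d{\left(k,T \right)} = \left(k + k\right) \left(T + k\right) k T - 8 = 2 k \left(T + k\right) k T - 8 = 2 k^{2} \left(T + k\right) T - 8 = 2 T k^{2} \left(T + k\right) - 8 = -8 + 2 T k^{2} \left(T + k\right)$)
$\sqrt{F + d{\left(u,-31 \right)}} = \sqrt{\frac{8389}{7} + \left(-8 + 2 \left(-31\right) 129^{3} + 2 \left(-31\right)^{2} \cdot 129^{2}\right)} = \sqrt{\frac{8389}{7} + \left(-8 + 2 \left(-31\right) 2146689 + 2 \cdot 961 \cdot 16641\right)} = \sqrt{\frac{8389}{7} - 101110724} = \sqrt{- \frac{707766679}{7}} = \frac{i \sqrt{4954366753}}{7}$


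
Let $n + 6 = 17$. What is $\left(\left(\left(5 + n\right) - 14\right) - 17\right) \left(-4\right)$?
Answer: $60$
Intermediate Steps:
$n = 11$ ($n = -6 + 17 = 11$)
$\left(\left(\left(5 + n\right) - 14\right) - 17\right) \left(-4\right) = \left(\left(\left(5 + 11\right) - 14\right) - 17\right) \left(-4\right) = \left(\left(16 - 14\right) - 17\right) \left(-4\right) = \left(2 - 17\right) \left(-4\right) = \left(-15\right) \left(-4\right) = 60$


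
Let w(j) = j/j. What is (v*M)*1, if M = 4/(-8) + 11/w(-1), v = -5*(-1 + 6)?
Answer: -525/2 ≈ -262.50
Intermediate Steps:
w(j) = 1
v = -25 (v = -5*5 = -25)
M = 21/2 (M = 4/(-8) + 11/1 = 4*(-⅛) + 11*1 = -½ + 11 = 21/2 ≈ 10.500)
(v*M)*1 = -25*21/2*1 = -525/2*1 = -525/2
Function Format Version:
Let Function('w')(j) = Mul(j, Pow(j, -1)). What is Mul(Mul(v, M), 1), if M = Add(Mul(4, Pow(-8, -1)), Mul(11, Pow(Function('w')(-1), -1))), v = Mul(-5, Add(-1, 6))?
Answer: Rational(-525, 2) ≈ -262.50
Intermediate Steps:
Function('w')(j) = 1
v = -25 (v = Mul(-5, 5) = -25)
M = Rational(21, 2) (M = Add(Mul(4, Pow(-8, -1)), Mul(11, Pow(1, -1))) = Add(Mul(4, Rational(-1, 8)), Mul(11, 1)) = Add(Rational(-1, 2), 11) = Rational(21, 2) ≈ 10.500)
Mul(Mul(v, M), 1) = Mul(Mul(-25, Rational(21, 2)), 1) = Mul(Rational(-525, 2), 1) = Rational(-525, 2)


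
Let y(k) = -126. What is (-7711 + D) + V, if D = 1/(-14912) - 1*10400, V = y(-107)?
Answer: -271950145/14912 ≈ -18237.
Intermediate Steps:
V = -126
D = -155084801/14912 (D = -1/14912 - 10400 = -155084801/14912 ≈ -10400.)
(-7711 + D) + V = (-7711 - 155084801/14912) - 126 = -270071233/14912 - 126 = -271950145/14912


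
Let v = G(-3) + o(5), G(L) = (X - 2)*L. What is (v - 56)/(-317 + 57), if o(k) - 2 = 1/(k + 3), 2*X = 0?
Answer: 383/2080 ≈ 0.18413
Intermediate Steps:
X = 0 (X = (1/2)*0 = 0)
o(k) = 2 + 1/(3 + k) (o(k) = 2 + 1/(k + 3) = 2 + 1/(3 + k))
G(L) = -2*L (G(L) = (0 - 2)*L = -2*L)
v = 65/8 (v = -2*(-3) + (7 + 2*5)/(3 + 5) = 6 + (7 + 10)/8 = 6 + (1/8)*17 = 6 + 17/8 = 65/8 ≈ 8.1250)
(v - 56)/(-317 + 57) = (65/8 - 56)/(-317 + 57) = -383/8/(-260) = -383/8*(-1/260) = 383/2080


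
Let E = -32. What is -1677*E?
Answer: 53664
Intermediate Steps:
-1677*E = -1677*(-32) = -1*(-53664) = 53664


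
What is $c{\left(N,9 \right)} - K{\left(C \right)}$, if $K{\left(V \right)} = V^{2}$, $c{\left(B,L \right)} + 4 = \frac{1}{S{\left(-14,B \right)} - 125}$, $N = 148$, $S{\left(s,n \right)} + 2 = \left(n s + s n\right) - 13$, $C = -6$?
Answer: $- \frac{171361}{4284} \approx -40.0$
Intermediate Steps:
$S{\left(s,n \right)} = -15 + 2 n s$ ($S{\left(s,n \right)} = -2 - \left(13 - n s - s n\right) = -2 + \left(\left(n s + n s\right) - 13\right) = -2 + \left(2 n s - 13\right) = -2 + \left(-13 + 2 n s\right) = -15 + 2 n s$)
$c{\left(B,L \right)} = -4 + \frac{1}{-140 - 28 B}$ ($c{\left(B,L \right)} = -4 + \frac{1}{\left(-15 + 2 B \left(-14\right)\right) - 125} = -4 + \frac{1}{\left(-15 - 28 B\right) - 125} = -4 + \frac{1}{-140 - 28 B}$)
$c{\left(N,9 \right)} - K{\left(C \right)} = \frac{561 + 112 \cdot 148}{28 \left(-5 - 148\right)} - \left(-6\right)^{2} = \frac{561 + 16576}{28 \left(-5 - 148\right)} - 36 = \frac{1}{28} \frac{1}{-153} \cdot 17137 - 36 = \frac{1}{28} \left(- \frac{1}{153}\right) 17137 - 36 = - \frac{17137}{4284} - 36 = - \frac{171361}{4284}$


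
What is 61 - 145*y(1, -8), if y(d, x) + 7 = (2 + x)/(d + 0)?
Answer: 1946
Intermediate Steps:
y(d, x) = -7 + (2 + x)/d (y(d, x) = -7 + (2 + x)/(d + 0) = -7 + (2 + x)/d)
61 - 145*y(1, -8) = 61 - 145*(2 - 8 - 7*1)/1 = 61 - 145*(2 - 8 - 7) = 61 - 145*(-13) = 61 + 1885 = 1946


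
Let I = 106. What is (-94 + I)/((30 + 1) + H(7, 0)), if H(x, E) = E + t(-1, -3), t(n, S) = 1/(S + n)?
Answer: 16/41 ≈ 0.39024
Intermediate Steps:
H(x, E) = -¼ + E (H(x, E) = E + 1/(-3 - 1) = E + 1/(-4) = E - ¼ = -¼ + E)
(-94 + I)/((30 + 1) + H(7, 0)) = (-94 + 106)/((30 + 1) + (-¼ + 0)) = 12/(31 - ¼) = 12/(123/4) = 12*(4/123) = 16/41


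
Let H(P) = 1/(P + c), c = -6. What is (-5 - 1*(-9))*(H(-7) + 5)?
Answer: 256/13 ≈ 19.692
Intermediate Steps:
H(P) = 1/(-6 + P) (H(P) = 1/(P - 6) = 1/(-6 + P))
(-5 - 1*(-9))*(H(-7) + 5) = (-5 - 1*(-9))*(1/(-6 - 7) + 5) = (-5 + 9)*(1/(-13) + 5) = 4*(-1/13 + 5) = 4*(64/13) = 256/13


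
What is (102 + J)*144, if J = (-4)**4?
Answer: 51552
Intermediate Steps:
J = 256
(102 + J)*144 = (102 + 256)*144 = 358*144 = 51552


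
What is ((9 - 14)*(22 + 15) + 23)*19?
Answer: -3078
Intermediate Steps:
((9 - 14)*(22 + 15) + 23)*19 = (-5*37 + 23)*19 = (-185 + 23)*19 = -162*19 = -3078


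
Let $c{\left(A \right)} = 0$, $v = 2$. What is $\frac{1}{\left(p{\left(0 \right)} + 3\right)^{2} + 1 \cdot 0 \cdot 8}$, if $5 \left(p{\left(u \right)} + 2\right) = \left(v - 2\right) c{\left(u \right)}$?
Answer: $1$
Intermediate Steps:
$p{\left(u \right)} = -2$ ($p{\left(u \right)} = -2 + \frac{\left(2 - 2\right) 0}{5} = -2 + \frac{0 \cdot 0}{5} = -2 + \frac{1}{5} \cdot 0 = -2 + 0 = -2$)
$\frac{1}{\left(p{\left(0 \right)} + 3\right)^{2} + 1 \cdot 0 \cdot 8} = \frac{1}{\left(-2 + 3\right)^{2} + 1 \cdot 0 \cdot 8} = \frac{1}{1^{2} + 0 \cdot 8} = \frac{1}{1 + 0} = 1^{-1} = 1$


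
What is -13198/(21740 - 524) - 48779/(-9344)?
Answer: 28486661/6195072 ≈ 4.5983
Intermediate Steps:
-13198/(21740 - 524) - 48779/(-9344) = -13198/21216 - 48779*(-1/9344) = -13198*1/21216 + 48779/9344 = -6599/10608 + 48779/9344 = 28486661/6195072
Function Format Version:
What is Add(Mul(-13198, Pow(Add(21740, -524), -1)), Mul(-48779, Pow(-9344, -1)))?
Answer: Rational(28486661, 6195072) ≈ 4.5983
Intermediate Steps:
Add(Mul(-13198, Pow(Add(21740, -524), -1)), Mul(-48779, Pow(-9344, -1))) = Add(Mul(-13198, Pow(21216, -1)), Mul(-48779, Rational(-1, 9344))) = Add(Mul(-13198, Rational(1, 21216)), Rational(48779, 9344)) = Add(Rational(-6599, 10608), Rational(48779, 9344)) = Rational(28486661, 6195072)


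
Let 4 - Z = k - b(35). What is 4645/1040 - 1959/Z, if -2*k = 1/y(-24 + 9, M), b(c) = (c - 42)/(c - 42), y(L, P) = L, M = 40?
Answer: -12085739/30992 ≈ -389.96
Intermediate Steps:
b(c) = 1 (b(c) = (-42 + c)/(-42 + c) = 1)
k = 1/30 (k = -1/(2*(-24 + 9)) = -½/(-15) = -½*(-1/15) = 1/30 ≈ 0.033333)
Z = 149/30 (Z = 4 - (1/30 - 1*1) = 4 - (1/30 - 1) = 4 - 1*(-29/30) = 4 + 29/30 = 149/30 ≈ 4.9667)
4645/1040 - 1959/Z = 4645/1040 - 1959/149/30 = 4645*(1/1040) - 1959*30/149 = 929/208 - 58770/149 = -12085739/30992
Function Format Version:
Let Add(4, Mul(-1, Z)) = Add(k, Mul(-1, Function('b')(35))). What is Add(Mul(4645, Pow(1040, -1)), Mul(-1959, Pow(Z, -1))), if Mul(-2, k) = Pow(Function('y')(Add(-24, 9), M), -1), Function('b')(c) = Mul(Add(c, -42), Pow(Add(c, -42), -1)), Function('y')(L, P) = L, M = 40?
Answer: Rational(-12085739, 30992) ≈ -389.96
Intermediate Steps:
Function('b')(c) = 1 (Function('b')(c) = Mul(Add(-42, c), Pow(Add(-42, c), -1)) = 1)
k = Rational(1, 30) (k = Mul(Rational(-1, 2), Pow(Add(-24, 9), -1)) = Mul(Rational(-1, 2), Pow(-15, -1)) = Mul(Rational(-1, 2), Rational(-1, 15)) = Rational(1, 30) ≈ 0.033333)
Z = Rational(149, 30) (Z = Add(4, Mul(-1, Add(Rational(1, 30), Mul(-1, 1)))) = Add(4, Mul(-1, Add(Rational(1, 30), -1))) = Add(4, Mul(-1, Rational(-29, 30))) = Add(4, Rational(29, 30)) = Rational(149, 30) ≈ 4.9667)
Add(Mul(4645, Pow(1040, -1)), Mul(-1959, Pow(Z, -1))) = Add(Mul(4645, Pow(1040, -1)), Mul(-1959, Pow(Rational(149, 30), -1))) = Add(Mul(4645, Rational(1, 1040)), Mul(-1959, Rational(30, 149))) = Add(Rational(929, 208), Rational(-58770, 149)) = Rational(-12085739, 30992)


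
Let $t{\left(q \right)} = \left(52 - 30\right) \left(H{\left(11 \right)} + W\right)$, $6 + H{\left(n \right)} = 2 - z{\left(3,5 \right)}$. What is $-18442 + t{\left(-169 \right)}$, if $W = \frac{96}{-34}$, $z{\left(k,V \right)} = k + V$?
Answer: $- \frac{319058}{17} \approx -18768.0$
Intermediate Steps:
$z{\left(k,V \right)} = V + k$
$W = - \frac{48}{17}$ ($W = 96 \left(- \frac{1}{34}\right) = - \frac{48}{17} \approx -2.8235$)
$H{\left(n \right)} = -12$ ($H{\left(n \right)} = -6 + \left(2 - \left(5 + 3\right)\right) = -6 + \left(2 - 8\right) = -6 - 6 = -12$)
$t{\left(q \right)} = - \frac{5544}{17}$ ($t{\left(q \right)} = \left(52 - 30\right) \left(-12 - \frac{48}{17}\right) = 22 \left(- \frac{252}{17}\right) = - \frac{5544}{17}$)
$-18442 + t{\left(-169 \right)} = -18442 - \frac{5544}{17} = - \frac{319058}{17}$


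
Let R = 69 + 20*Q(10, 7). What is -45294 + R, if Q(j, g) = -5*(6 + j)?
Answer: -46825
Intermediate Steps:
Q(j, g) = -30 - 5*j
R = -1531 (R = 69 + 20*(-30 - 5*10) = 69 + 20*(-30 - 50) = 69 + 20*(-80) = 69 - 1600 = -1531)
-45294 + R = -45294 - 1531 = -46825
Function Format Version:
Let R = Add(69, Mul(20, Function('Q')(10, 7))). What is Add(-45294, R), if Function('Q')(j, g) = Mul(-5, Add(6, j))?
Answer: -46825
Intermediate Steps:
Function('Q')(j, g) = Add(-30, Mul(-5, j))
R = -1531 (R = Add(69, Mul(20, Add(-30, Mul(-5, 10)))) = Add(69, Mul(20, Add(-30, -50))) = Add(69, Mul(20, -80)) = Add(69, -1600) = -1531)
Add(-45294, R) = Add(-45294, -1531) = -46825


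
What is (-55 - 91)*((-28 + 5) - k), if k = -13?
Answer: 1460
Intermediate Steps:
(-55 - 91)*((-28 + 5) - k) = (-55 - 91)*((-28 + 5) - 1*(-13)) = -146*(-23 + 13) = -146*(-10) = 1460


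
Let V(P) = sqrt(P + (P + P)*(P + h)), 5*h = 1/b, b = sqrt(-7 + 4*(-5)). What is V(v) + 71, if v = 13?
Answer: 71 + sqrt(78975 - 130*I*sqrt(3))/15 ≈ 89.735 - 0.026708*I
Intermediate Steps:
b = 3*I*sqrt(3) (b = sqrt(-7 - 20) = sqrt(-27) = 3*I*sqrt(3) ≈ 5.1962*I)
h = -I*sqrt(3)/45 (h = 1/(5*((3*I*sqrt(3)))) = (-I*sqrt(3)/9)/5 = -I*sqrt(3)/45 ≈ -0.03849*I)
V(P) = sqrt(P + 2*P*(P - I*sqrt(3)/45)) (V(P) = sqrt(P + (P + P)*(P - I*sqrt(3)/45)) = sqrt(P + (2*P)*(P - I*sqrt(3)/45)) = sqrt(P + 2*P*(P - I*sqrt(3)/45)))
V(v) + 71 = sqrt(5)*sqrt(13*(45 + 90*13 - 2*I*sqrt(3)))/15 + 71 = sqrt(5)*sqrt(13*(45 + 1170 - 2*I*sqrt(3)))/15 + 71 = sqrt(5)*sqrt(13*(1215 - 2*I*sqrt(3)))/15 + 71 = sqrt(5)*sqrt(15795 - 26*I*sqrt(3))/15 + 71 = 71 + sqrt(5)*sqrt(15795 - 26*I*sqrt(3))/15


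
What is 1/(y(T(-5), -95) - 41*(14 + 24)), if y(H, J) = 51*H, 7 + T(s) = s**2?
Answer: -1/640 ≈ -0.0015625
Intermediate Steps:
T(s) = -7 + s**2
1/(y(T(-5), -95) - 41*(14 + 24)) = 1/(51*(-7 + (-5)**2) - 41*(14 + 24)) = 1/(51*(-7 + 25) - 41*38) = 1/(51*18 - 1558) = 1/(918 - 1558) = 1/(-640) = -1/640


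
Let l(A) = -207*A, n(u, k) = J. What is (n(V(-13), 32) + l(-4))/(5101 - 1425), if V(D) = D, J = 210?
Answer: 519/1838 ≈ 0.28237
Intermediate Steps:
n(u, k) = 210
(n(V(-13), 32) + l(-4))/(5101 - 1425) = (210 - 207*(-4))/(5101 - 1425) = (210 + 828)/3676 = 1038*(1/3676) = 519/1838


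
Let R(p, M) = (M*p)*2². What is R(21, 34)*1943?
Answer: 5549208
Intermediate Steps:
R(p, M) = 4*M*p (R(p, M) = (M*p)*4 = 4*M*p)
R(21, 34)*1943 = (4*34*21)*1943 = 2856*1943 = 5549208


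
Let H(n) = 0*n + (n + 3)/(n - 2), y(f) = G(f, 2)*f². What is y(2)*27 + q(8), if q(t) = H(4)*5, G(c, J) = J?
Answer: 467/2 ≈ 233.50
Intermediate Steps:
y(f) = 2*f²
H(n) = (3 + n)/(-2 + n) (H(n) = 0 + (3 + n)/(-2 + n) = (3 + n)/(-2 + n))
q(t) = 35/2 (q(t) = ((3 + 4)/(-2 + 4))*5 = (7/2)*5 = 35/2)
y(2)*27 + q(8) = (2*2²)*27 + 35/2 = (2*4)*27 + 35/2 = 8*27 + 35/2 = 216 + 35/2 = 467/2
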